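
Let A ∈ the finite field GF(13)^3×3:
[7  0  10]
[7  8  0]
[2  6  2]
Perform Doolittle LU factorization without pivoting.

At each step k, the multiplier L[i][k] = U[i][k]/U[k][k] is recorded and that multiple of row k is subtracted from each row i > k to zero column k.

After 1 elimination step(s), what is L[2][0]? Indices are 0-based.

L[2][0] = 4

Step 1: pivot at (0,0) is 7.
  row1 ← row1 − (1)·row0  ⇒  L[1][0]=1, U row1=(0, 8, 3)
  row2 ← row2 − (4)·row0  ⇒  L[2][0]=4, U row2=(0, 6, 1)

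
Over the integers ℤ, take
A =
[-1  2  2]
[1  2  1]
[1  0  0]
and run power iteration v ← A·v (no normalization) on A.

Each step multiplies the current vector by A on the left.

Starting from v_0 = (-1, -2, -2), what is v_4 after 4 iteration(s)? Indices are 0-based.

v_4 = (-89, -178, -49)

v_0 = (-1, -2, -2).
v_1 = A·v_0 = (-7, -7, -1).
v_2 = A·v_1 = (-9, -22, -7).
v_3 = A·v_2 = (-49, -60, -9).
v_4 = A·v_3 = (-89, -178, -49).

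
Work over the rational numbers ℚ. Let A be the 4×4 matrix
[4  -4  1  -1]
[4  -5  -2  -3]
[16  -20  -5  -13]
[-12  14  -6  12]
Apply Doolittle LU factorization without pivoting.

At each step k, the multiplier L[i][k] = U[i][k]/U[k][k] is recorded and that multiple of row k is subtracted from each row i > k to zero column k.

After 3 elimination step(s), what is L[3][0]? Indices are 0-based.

[col 0] pivot 4
  R1 -= 1*R0 → (0, -1, -3, -2)  (L[1][0] := 1)
  R2 -= 4*R0 → (0, -4, -9, -9)  (L[2][0] := 4)
  R3 -= -3*R0 → (0, 2, -3, 9)  (L[3][0] := -3)
[col 1] pivot -1
  R2 -= 4*R1 → (0, 0, 3, -1)  (L[2][1] := 4)
  R3 -= -2*R1 → (0, 0, -9, 5)  (L[3][1] := -2)
[col 2] pivot 3
  R3 -= -3*R2 → (0, 0, 0, 2)  (L[3][2] := -3)

L[3][0] = -3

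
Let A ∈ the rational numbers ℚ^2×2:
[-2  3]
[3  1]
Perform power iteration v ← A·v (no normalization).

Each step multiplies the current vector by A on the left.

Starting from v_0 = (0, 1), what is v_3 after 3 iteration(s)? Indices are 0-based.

v_3 = (36, 1)

v_0 = (0, 1).
v_1 = A·v_0 = (3, 1).
v_2 = A·v_1 = (-3, 10).
v_3 = A·v_2 = (36, 1).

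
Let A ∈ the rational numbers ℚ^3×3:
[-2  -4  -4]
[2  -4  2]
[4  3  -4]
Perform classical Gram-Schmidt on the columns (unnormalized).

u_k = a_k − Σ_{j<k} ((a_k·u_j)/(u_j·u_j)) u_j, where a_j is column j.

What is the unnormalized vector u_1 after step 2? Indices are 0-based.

Step 1: u_0 = a_0 = (-2, 2, 4).
Step 2: u_1 = a_1 − (1/2)·u_0 = (-3, -5, 1).

u_1 = (-3, -5, 1)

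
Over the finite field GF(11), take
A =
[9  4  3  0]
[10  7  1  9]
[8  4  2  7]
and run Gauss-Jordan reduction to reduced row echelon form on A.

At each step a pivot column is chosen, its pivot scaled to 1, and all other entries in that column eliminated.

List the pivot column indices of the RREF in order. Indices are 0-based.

pivot columns: 0, 1, 2

pivot(0,0)=9: scale R0 → (1, 9, 4, 0)
  clear (1,0): R1 −= (10)R0 → (0, 5, 5, 9)
  clear (2,0): R2 −= (8)R0 → (0, 9, 3, 7)
pivot(1,1)=5: scale R1 → (0, 1, 1, 4)
  clear (0,1): R0 −= (9)R1 → (1, 0, 6, 8)
  clear (2,1): R2 −= (9)R1 → (0, 0, 5, 4)
pivot(2,2)=5: scale R2 → (0, 0, 1, 3)
  clear (0,2): R0 −= (6)R2 → (1, 0, 0, 1)
  clear (1,2): R1 −= (1)R2 → (0, 1, 0, 1)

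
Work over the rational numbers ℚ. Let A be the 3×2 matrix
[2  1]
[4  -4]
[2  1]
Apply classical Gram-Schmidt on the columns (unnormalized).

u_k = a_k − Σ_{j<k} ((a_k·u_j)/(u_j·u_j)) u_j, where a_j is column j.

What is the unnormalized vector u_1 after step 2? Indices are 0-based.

Step 1: u_0 = a_0 = (2, 4, 2).
Step 2: u_1 = a_1 − (-1/2)·u_0 = (2, -2, 2).

u_1 = (2, -2, 2)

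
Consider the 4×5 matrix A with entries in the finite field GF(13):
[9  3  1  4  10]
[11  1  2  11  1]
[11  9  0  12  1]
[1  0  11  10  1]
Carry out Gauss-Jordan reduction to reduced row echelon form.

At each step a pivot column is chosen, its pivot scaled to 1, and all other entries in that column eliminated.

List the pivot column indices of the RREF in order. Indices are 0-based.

[1] R0 /= 9  ⇒  (1, 9, 3, 12, 4)
     R1 -= 11·R0  ⇒  (0, 6, 8, 9, 9)
     R2 -= 11·R0  ⇒  (0, 1, 6, 10, 9)
     R3 -= 1·R0  ⇒  (0, 4, 8, 11, 10)
[2] R1 /= 6  ⇒  (0, 1, 10, 8, 8)
     R0 -= 9·R1  ⇒  (1, 0, 4, 5, 10)
     R2 -= 1·R1  ⇒  (0, 0, 9, 2, 1)
     R3 -= 4·R1  ⇒  (0, 0, 7, 5, 4)
[3] R2 /= 9  ⇒  (0, 0, 1, 6, 3)
     R0 -= 4·R2  ⇒  (1, 0, 0, 7, 11)
     R1 -= 10·R2  ⇒  (0, 1, 0, 0, 4)
     R3 -= 7·R2  ⇒  (0, 0, 0, 2, 9)
[4] R3 /= 2  ⇒  (0, 0, 0, 1, 11)
     R0 -= 7·R3  ⇒  (1, 0, 0, 0, 12)
     R2 -= 6·R3  ⇒  (0, 0, 1, 0, 2)

pivot columns: 0, 1, 2, 3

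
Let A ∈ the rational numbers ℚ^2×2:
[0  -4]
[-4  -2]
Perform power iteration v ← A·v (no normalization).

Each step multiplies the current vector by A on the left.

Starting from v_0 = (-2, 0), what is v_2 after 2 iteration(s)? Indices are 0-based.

v_2 = (-32, -16)

v_0 = (-2, 0).
v_1 = A·v_0 = (0, 8).
v_2 = A·v_1 = (-32, -16).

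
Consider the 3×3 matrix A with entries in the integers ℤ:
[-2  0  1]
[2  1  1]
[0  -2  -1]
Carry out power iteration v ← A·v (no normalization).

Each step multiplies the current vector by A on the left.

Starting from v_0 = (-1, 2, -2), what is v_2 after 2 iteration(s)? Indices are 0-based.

v_0 = (-1, 2, -2).
v_1 = A·v_0 = (0, -2, -2).
v_2 = A·v_1 = (-2, -4, 6).

v_2 = (-2, -4, 6)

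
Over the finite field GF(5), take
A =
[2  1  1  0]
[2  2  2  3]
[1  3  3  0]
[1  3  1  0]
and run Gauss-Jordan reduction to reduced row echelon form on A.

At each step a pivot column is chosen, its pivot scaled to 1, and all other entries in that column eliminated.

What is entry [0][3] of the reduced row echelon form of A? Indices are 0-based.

[1] R0 /= 2  ⇒  (1, 3, 3, 0)
     R1 -= 2·R0  ⇒  (0, 1, 1, 3)
     R2 -= 1·R0  ⇒  (0, 0, 0, 0)
     R3 -= 1·R0  ⇒  (0, 0, 3, 0)
[2] R1 /= 1  ⇒  (0, 1, 1, 3)
     R0 -= 3·R1  ⇒  (1, 0, 0, 1)
[3] R2 <-> R3
[3] R2 /= 3  ⇒  (0, 0, 1, 0)
     R1 -= 1·R2  ⇒  (0, 1, 0, 3)
column 3 empty below row 3

M[0][3] = 1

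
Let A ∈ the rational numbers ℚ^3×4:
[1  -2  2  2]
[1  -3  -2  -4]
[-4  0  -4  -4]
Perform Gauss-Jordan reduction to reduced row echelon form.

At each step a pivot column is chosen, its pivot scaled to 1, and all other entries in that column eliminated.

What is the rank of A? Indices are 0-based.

rank = 3

pivot(0,0)=1: scale R0 → (1, -2, 2, 2)
  clear (1,0): R1 −= (1)R0 → (0, -1, -4, -6)
  clear (2,0): R2 −= (-4)R0 → (0, -8, 4, 4)
pivot(1,1)=-1: scale R1 → (0, 1, 4, 6)
  clear (0,1): R0 −= (-2)R1 → (1, 0, 10, 14)
  clear (2,1): R2 −= (-8)R1 → (0, 0, 36, 52)
pivot(2,2)=36: scale R2 → (0, 0, 1, 13/9)
  clear (0,2): R0 −= (10)R2 → (1, 0, 0, -4/9)
  clear (1,2): R1 −= (4)R2 → (0, 1, 0, 2/9)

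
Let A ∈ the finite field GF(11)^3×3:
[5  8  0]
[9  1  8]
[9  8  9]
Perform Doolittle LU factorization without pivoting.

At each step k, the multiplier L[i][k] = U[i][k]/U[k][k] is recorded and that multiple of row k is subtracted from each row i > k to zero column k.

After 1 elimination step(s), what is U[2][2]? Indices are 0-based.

[col 0] pivot 5
  R1 -= 4*R0 → (0, 2, 8)  (L[1][0] := 4)
  R2 -= 4*R0 → (0, 9, 9)  (L[2][0] := 4)

U[2][2] = 9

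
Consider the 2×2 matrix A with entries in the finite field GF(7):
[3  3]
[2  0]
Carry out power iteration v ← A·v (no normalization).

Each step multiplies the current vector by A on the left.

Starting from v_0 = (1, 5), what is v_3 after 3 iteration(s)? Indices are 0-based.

v_3 = (1, 1)

v_0 = (1, 5).
v_1 = A·v_0 = (4, 2).
v_2 = A·v_1 = (4, 1).
v_3 = A·v_2 = (1, 1).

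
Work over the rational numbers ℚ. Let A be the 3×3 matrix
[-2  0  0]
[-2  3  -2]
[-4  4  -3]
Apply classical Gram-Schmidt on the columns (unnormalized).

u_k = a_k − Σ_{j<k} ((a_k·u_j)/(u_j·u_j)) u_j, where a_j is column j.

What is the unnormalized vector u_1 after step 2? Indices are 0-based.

Step 1: u_0 = a_0 = (-2, -2, -4).
Step 2: u_1 = a_1 − (-11/12)·u_0 = (-11/6, 7/6, 1/3).

u_1 = (-11/6, 7/6, 1/3)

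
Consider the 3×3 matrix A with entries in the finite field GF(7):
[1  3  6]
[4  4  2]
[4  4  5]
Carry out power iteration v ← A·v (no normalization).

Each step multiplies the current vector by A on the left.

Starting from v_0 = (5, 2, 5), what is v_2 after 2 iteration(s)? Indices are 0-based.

v_2 = (4, 2, 0)

v_0 = (5, 2, 5).
v_1 = A·v_0 = (6, 3, 4).
v_2 = A·v_1 = (4, 2, 0).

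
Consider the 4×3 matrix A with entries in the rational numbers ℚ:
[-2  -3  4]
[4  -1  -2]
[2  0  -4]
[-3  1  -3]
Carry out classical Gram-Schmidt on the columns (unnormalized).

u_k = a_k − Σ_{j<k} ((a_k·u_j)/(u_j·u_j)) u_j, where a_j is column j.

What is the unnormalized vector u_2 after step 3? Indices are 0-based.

u_2 = (-120/181, -228/181, -546/181, -588/181)

Step 1: u_0 = a_0 = (-2, 4, 2, -3).
Step 2: u_1 = a_1 − (-1/33)·u_0 = (-101/33, -29/33, 2/33, 10/11).
Step 3: u_2 = a_2 − (-5/11)·u_0 − (-222/181)·u_1 = (-120/181, -228/181, -546/181, -588/181).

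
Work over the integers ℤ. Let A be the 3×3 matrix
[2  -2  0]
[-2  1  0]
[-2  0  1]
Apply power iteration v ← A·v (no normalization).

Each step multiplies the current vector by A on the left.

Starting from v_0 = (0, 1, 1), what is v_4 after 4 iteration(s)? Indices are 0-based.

v_4 = (-78, 61, 61)

v_0 = (0, 1, 1).
v_1 = A·v_0 = (-2, 1, 1).
v_2 = A·v_1 = (-6, 5, 5).
v_3 = A·v_2 = (-22, 17, 17).
v_4 = A·v_3 = (-78, 61, 61).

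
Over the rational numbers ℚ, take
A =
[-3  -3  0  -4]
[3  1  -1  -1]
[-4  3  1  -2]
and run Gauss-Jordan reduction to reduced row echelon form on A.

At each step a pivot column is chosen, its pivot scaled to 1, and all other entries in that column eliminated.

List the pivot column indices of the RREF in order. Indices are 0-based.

pivot columns: 0, 1, 2

step 1: normalize row 0 (÷-3) = (1, 1, 0, 4/3)
  row 1: subtract 3×row0 = (0, -2, -1, -5)
  row 2: subtract -4×row0 = (0, 7, 1, 10/3)
step 2: normalize row 1 (÷-2) = (0, 1, 1/2, 5/2)
  row 0: subtract 1×row1 = (1, 0, -1/2, -7/6)
  row 2: subtract 7×row1 = (0, 0, -5/2, -85/6)
step 3: normalize row 2 (÷-5/2) = (0, 0, 1, 17/3)
  row 0: subtract -1/2×row2 = (1, 0, 0, 5/3)
  row 1: subtract 1/2×row2 = (0, 1, 0, -1/3)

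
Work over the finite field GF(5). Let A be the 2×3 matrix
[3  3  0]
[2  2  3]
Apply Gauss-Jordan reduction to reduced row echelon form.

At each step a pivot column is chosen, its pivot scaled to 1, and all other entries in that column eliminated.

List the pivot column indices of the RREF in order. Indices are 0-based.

[1] R0 /= 3  ⇒  (1, 1, 0)
     R1 -= 2·R0  ⇒  (0, 0, 3)
column 1 empty below row 1
[2] R1 /= 3  ⇒  (0, 0, 1)

pivot columns: 0, 2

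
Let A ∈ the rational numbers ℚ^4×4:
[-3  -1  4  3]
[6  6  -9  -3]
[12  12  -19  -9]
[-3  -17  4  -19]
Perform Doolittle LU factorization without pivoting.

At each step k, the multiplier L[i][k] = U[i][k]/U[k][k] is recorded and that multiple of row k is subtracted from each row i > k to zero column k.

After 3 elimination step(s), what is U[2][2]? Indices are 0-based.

[col 0] pivot -3
  R1 -= -2*R0 → (0, 4, -1, 3)  (L[1][0] := -2)
  R2 -= -4*R0 → (0, 8, -3, 3)  (L[2][0] := -4)
  R3 -= 1*R0 → (0, -16, 0, -22)  (L[3][0] := 1)
[col 1] pivot 4
  R2 -= 2*R1 → (0, 0, -1, -3)  (L[2][1] := 2)
  R3 -= -4*R1 → (0, 0, -4, -10)  (L[3][1] := -4)
[col 2] pivot -1
  R3 -= 4*R2 → (0, 0, 0, 2)  (L[3][2] := 4)

U[2][2] = -1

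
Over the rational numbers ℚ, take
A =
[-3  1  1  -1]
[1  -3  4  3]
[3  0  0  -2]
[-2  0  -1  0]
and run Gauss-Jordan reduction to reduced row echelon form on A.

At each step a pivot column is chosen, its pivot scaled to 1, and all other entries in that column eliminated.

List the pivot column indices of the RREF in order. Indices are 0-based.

[1] R0 /= -3  ⇒  (1, -1/3, -1/3, 1/3)
     R1 -= 1·R0  ⇒  (0, -8/3, 13/3, 8/3)
     R2 -= 3·R0  ⇒  (0, 1, 1, -3)
     R3 -= -2·R0  ⇒  (0, -2/3, -5/3, 2/3)
[2] R1 /= -8/3  ⇒  (0, 1, -13/8, -1)
     R0 -= -1/3·R1  ⇒  (1, 0, -7/8, 0)
     R2 -= 1·R1  ⇒  (0, 0, 21/8, -2)
     R3 -= -2/3·R1  ⇒  (0, 0, -11/4, 0)
[3] R2 /= 21/8  ⇒  (0, 0, 1, -16/21)
     R0 -= -7/8·R2  ⇒  (1, 0, 0, -2/3)
     R1 -= -13/8·R2  ⇒  (0, 1, 0, -47/21)
     R3 -= -11/4·R2  ⇒  (0, 0, 0, -44/21)
[4] R3 /= -44/21  ⇒  (0, 0, 0, 1)
     R0 -= -2/3·R3  ⇒  (1, 0, 0, 0)
     R1 -= -47/21·R3  ⇒  (0, 1, 0, 0)
     R2 -= -16/21·R3  ⇒  (0, 0, 1, 0)

pivot columns: 0, 1, 2, 3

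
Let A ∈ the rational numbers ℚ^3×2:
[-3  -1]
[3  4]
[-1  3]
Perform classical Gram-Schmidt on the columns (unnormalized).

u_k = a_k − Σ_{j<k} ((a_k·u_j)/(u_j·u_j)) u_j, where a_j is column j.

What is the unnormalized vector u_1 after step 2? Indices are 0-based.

u_1 = (17/19, 40/19, 69/19)

Step 1: u_0 = a_0 = (-3, 3, -1).
Step 2: u_1 = a_1 − (12/19)·u_0 = (17/19, 40/19, 69/19).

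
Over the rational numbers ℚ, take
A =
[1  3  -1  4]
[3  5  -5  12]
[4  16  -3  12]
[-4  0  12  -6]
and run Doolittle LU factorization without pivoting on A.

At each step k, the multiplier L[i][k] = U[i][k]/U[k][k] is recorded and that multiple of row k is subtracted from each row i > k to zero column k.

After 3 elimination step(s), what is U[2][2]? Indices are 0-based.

Step 1: pivot at (0,0) is 1.
  row1 ← row1 − (3)·row0  ⇒  L[1][0]=3, U row1=(0, -4, -2, 0)
  row2 ← row2 − (4)·row0  ⇒  L[2][0]=4, U row2=(0, 4, 1, -4)
  row3 ← row3 − (-4)·row0  ⇒  L[3][0]=-4, U row3=(0, 12, 8, 10)
Step 2: pivot at (1,1) is -4.
  row2 ← row2 − (-1)·row1  ⇒  L[2][1]=-1, U row2=(0, 0, -1, -4)
  row3 ← row3 − (-3)·row1  ⇒  L[3][1]=-3, U row3=(0, 0, 2, 10)
Step 3: pivot at (2,2) is -1.
  row3 ← row3 − (-2)·row2  ⇒  L[3][2]=-2, U row3=(0, 0, 0, 2)

U[2][2] = -1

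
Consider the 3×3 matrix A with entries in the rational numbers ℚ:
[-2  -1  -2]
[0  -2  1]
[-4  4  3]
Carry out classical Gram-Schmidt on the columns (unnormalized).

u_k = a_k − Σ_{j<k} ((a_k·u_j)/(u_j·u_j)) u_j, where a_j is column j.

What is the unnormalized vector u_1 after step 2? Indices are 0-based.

Step 1: u_0 = a_0 = (-2, 0, -4).
Step 2: u_1 = a_1 − (-7/10)·u_0 = (-12/5, -2, 6/5).

u_1 = (-12/5, -2, 6/5)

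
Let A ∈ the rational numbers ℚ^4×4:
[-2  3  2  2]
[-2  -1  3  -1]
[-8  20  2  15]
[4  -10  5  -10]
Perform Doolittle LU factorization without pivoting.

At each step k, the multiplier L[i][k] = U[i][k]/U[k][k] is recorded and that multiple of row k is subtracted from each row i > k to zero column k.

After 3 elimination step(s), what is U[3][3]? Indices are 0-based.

Step 1: pivot at (0,0) is -2.
  row1 ← row1 − (1)·row0  ⇒  L[1][0]=1, U row1=(0, -4, 1, -3)
  row2 ← row2 − (4)·row0  ⇒  L[2][0]=4, U row2=(0, 8, -6, 7)
  row3 ← row3 − (-2)·row0  ⇒  L[3][0]=-2, U row3=(0, -4, 9, -6)
Step 2: pivot at (1,1) is -4.
  row2 ← row2 − (-2)·row1  ⇒  L[2][1]=-2, U row2=(0, 0, -4, 1)
  row3 ← row3 − (1)·row1  ⇒  L[3][1]=1, U row3=(0, 0, 8, -3)
Step 3: pivot at (2,2) is -4.
  row3 ← row3 − (-2)·row2  ⇒  L[3][2]=-2, U row3=(0, 0, 0, -1)

U[3][3] = -1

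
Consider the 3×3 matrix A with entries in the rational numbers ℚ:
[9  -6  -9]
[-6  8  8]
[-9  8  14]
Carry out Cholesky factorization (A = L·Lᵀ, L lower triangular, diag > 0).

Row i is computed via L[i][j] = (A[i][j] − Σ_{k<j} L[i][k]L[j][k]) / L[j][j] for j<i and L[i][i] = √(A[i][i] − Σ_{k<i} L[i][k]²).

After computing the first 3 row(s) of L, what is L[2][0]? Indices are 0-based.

L[2][0] = -3

Step 1: L[0][0] = √(9) = 3.
  L[1][0] = (-6) / L[0][0] = -2.
Step 2: L[1][1] = √(4) = 2.
  L[2][0] = (-9) / L[0][0] = -3.
  L[2][1] = (2) / L[1][1] = 1.
Step 3: L[2][2] = √(4) = 2.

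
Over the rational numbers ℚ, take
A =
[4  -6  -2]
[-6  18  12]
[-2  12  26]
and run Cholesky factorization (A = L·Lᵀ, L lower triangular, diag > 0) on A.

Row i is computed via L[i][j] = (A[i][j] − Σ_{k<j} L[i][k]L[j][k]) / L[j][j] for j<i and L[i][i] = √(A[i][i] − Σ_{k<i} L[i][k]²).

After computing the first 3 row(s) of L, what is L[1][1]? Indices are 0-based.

L[1][1] = 3

Step 1: L[0][0] = √(4) = 2.
  L[1][0] = (-6) / L[0][0] = -3.
Step 2: L[1][1] = √(9) = 3.
  L[2][0] = (-2) / L[0][0] = -1.
  L[2][1] = (9) / L[1][1] = 3.
Step 3: L[2][2] = √(16) = 4.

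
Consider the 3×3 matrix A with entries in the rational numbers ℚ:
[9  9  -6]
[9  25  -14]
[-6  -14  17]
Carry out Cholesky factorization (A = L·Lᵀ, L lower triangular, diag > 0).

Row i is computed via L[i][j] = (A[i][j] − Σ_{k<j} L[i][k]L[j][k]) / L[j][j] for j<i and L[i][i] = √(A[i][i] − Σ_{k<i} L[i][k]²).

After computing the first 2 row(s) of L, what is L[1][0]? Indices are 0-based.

Step 1: L[0][0] = √(9) = 3.
  L[1][0] = (9) / L[0][0] = 3.
Step 2: L[1][1] = √(16) = 4.

L[1][0] = 3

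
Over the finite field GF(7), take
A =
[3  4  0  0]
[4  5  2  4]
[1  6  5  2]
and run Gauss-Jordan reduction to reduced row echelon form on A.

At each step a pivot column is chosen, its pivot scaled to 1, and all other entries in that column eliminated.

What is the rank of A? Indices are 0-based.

rank = 3

[1] R0 /= 3  ⇒  (1, 6, 0, 0)
     R1 -= 4·R0  ⇒  (0, 2, 2, 4)
     R2 -= 1·R0  ⇒  (0, 0, 5, 2)
[2] R1 /= 2  ⇒  (0, 1, 1, 2)
     R0 -= 6·R1  ⇒  (1, 0, 1, 2)
[3] R2 /= 5  ⇒  (0, 0, 1, 6)
     R0 -= 1·R2  ⇒  (1, 0, 0, 3)
     R1 -= 1·R2  ⇒  (0, 1, 0, 3)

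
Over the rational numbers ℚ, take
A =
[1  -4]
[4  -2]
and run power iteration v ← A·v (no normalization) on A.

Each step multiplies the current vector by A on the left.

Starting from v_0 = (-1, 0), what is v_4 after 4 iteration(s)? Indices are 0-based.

v_0 = (-1, 0).
v_1 = A·v_0 = (-1, -4).
v_2 = A·v_1 = (15, 4).
v_3 = A·v_2 = (-1, 52).
v_4 = A·v_3 = (-209, -108).

v_4 = (-209, -108)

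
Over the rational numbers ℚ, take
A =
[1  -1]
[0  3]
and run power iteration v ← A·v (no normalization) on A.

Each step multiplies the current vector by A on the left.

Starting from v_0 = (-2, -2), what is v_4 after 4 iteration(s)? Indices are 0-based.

v_4 = (78, -162)

v_0 = (-2, -2).
v_1 = A·v_0 = (0, -6).
v_2 = A·v_1 = (6, -18).
v_3 = A·v_2 = (24, -54).
v_4 = A·v_3 = (78, -162).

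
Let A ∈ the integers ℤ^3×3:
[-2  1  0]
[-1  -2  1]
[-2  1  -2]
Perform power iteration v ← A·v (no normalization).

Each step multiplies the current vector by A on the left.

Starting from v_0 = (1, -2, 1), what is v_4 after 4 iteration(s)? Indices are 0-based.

v_4 = (100, -112, 264)

v_0 = (1, -2, 1).
v_1 = A·v_0 = (-4, 4, -6).
v_2 = A·v_1 = (12, -10, 24).
v_3 = A·v_2 = (-34, 32, -82).
v_4 = A·v_3 = (100, -112, 264).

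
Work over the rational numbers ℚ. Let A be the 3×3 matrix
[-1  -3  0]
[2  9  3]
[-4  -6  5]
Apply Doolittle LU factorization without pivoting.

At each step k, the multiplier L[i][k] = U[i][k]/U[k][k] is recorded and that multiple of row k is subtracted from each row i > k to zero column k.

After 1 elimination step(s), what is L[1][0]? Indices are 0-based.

L[1][0] = -2

Step 1: pivot at (0,0) is -1.
  row1 ← row1 − (-2)·row0  ⇒  L[1][0]=-2, U row1=(0, 3, 3)
  row2 ← row2 − (4)·row0  ⇒  L[2][0]=4, U row2=(0, 6, 5)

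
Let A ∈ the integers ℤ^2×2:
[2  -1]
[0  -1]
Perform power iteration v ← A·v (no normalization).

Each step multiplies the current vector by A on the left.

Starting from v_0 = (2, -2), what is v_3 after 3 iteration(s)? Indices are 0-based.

v_3 = (22, 2)

v_0 = (2, -2).
v_1 = A·v_0 = (6, 2).
v_2 = A·v_1 = (10, -2).
v_3 = A·v_2 = (22, 2).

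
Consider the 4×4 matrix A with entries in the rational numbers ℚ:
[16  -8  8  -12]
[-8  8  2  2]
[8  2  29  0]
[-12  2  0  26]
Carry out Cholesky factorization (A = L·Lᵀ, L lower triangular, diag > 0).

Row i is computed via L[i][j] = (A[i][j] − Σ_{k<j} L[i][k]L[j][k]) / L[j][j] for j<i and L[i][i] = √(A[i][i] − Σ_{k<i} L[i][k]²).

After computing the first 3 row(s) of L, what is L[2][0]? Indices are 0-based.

Step 1: L[0][0] = √(16) = 4.
  L[1][0] = (-8) / L[0][0] = -2.
Step 2: L[1][1] = √(4) = 2.
  L[2][0] = (8) / L[0][0] = 2.
  L[2][1] = (6) / L[1][1] = 3.
Step 3: L[2][2] = √(16) = 4.

L[2][0] = 2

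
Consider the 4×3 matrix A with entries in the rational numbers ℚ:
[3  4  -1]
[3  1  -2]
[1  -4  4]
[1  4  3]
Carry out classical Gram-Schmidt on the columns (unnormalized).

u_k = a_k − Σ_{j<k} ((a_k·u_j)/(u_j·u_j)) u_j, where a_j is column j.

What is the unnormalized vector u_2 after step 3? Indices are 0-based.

u_2 = (-231/755, -1496/755, 2288/755, 2893/755)

Step 1: u_0 = a_0 = (3, 3, 1, 1).
Step 2: u_1 = a_1 − (3/4)·u_0 = (7/4, -5/4, -19/4, 13/4).
Step 3: u_2 = a_2 − (-1/10)·u_0 − (-34/151)·u_1 = (-231/755, -1496/755, 2288/755, 2893/755).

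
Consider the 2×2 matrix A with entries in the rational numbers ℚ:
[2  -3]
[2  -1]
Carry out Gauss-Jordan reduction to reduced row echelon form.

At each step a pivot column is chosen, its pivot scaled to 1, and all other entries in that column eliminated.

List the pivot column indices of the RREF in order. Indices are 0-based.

[1] R0 /= 2  ⇒  (1, -3/2)
     R1 -= 2·R0  ⇒  (0, 2)
[2] R1 /= 2  ⇒  (0, 1)
     R0 -= -3/2·R1  ⇒  (1, 0)

pivot columns: 0, 1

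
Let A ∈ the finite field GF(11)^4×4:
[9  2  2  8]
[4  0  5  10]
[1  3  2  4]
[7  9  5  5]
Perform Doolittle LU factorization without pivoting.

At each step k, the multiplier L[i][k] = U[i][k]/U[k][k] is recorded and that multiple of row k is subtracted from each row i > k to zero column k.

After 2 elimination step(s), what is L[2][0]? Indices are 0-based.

L[2][0] = 5

[col 0] pivot 9
  R1 -= 9*R0 → (0, 4, 9, 4)  (L[1][0] := 9)
  R2 -= 5*R0 → (0, 4, 3, 8)  (L[2][0] := 5)
  R3 -= 2*R0 → (0, 5, 1, 0)  (L[3][0] := 2)
[col 1] pivot 4
  R2 -= 1*R1 → (0, 0, 5, 4)  (L[2][1] := 1)
  R3 -= 4*R1 → (0, 0, 9, 6)  (L[3][1] := 4)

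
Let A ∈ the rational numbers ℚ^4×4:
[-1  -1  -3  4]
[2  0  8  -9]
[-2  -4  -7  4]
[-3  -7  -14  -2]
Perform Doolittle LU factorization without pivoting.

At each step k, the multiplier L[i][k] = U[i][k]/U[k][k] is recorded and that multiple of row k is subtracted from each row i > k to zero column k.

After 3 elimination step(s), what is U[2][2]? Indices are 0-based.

U[2][2] = -3

[col 0] pivot -1
  R1 -= -2*R0 → (0, -2, 2, -1)  (L[1][0] := -2)
  R2 -= 2*R0 → (0, -2, -1, -4)  (L[2][0] := 2)
  R3 -= 3*R0 → (0, -4, -5, -14)  (L[3][0] := 3)
[col 1] pivot -2
  R2 -= 1*R1 → (0, 0, -3, -3)  (L[2][1] := 1)
  R3 -= 2*R1 → (0, 0, -9, -12)  (L[3][1] := 2)
[col 2] pivot -3
  R3 -= 3*R2 → (0, 0, 0, -3)  (L[3][2] := 3)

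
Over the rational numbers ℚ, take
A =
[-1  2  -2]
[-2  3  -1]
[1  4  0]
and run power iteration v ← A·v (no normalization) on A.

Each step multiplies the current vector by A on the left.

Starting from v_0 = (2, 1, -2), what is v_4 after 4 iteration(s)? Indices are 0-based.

v_0 = (2, 1, -2).
v_1 = A·v_0 = (4, 1, 6).
v_2 = A·v_1 = (-14, -11, 8).
v_3 = A·v_2 = (-24, -13, -58).
v_4 = A·v_3 = (114, 67, -76).

v_4 = (114, 67, -76)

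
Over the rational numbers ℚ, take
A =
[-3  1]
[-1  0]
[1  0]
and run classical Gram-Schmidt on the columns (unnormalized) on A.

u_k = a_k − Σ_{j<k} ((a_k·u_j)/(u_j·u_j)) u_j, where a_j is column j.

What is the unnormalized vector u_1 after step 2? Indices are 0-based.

Step 1: u_0 = a_0 = (-3, -1, 1).
Step 2: u_1 = a_1 − (-3/11)·u_0 = (2/11, -3/11, 3/11).

u_1 = (2/11, -3/11, 3/11)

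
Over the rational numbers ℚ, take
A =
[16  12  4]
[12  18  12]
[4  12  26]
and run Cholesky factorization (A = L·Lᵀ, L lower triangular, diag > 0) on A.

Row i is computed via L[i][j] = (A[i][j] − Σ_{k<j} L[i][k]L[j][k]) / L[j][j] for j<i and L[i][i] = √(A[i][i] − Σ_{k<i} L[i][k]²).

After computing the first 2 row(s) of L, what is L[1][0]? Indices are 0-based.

Step 1: L[0][0] = √(16) = 4.
  L[1][0] = (12) / L[0][0] = 3.
Step 2: L[1][1] = √(9) = 3.

L[1][0] = 3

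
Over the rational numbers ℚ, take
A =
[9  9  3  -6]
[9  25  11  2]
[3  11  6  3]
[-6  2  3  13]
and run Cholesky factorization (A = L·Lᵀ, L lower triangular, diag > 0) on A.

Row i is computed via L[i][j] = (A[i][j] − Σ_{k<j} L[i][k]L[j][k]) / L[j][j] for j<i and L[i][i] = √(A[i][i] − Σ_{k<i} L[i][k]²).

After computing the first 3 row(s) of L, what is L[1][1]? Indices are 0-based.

L[1][1] = 4

Step 1: L[0][0] = √(9) = 3.
  L[1][0] = (9) / L[0][0] = 3.
Step 2: L[1][1] = √(16) = 4.
  L[2][0] = (3) / L[0][0] = 1.
  L[2][1] = (8) / L[1][1] = 2.
Step 3: L[2][2] = √(1) = 1.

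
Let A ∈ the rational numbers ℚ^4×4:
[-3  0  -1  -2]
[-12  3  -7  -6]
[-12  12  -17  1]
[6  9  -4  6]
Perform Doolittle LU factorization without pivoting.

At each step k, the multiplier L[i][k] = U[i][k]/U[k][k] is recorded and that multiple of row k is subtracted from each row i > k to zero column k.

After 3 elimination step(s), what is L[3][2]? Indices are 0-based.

L[3][2] = -3

[col 0] pivot -3
  R1 -= 4*R0 → (0, 3, -3, 2)  (L[1][0] := 4)
  R2 -= 4*R0 → (0, 12, -13, 9)  (L[2][0] := 4)
  R3 -= -2*R0 → (0, 9, -6, 2)  (L[3][0] := -2)
[col 1] pivot 3
  R2 -= 4*R1 → (0, 0, -1, 1)  (L[2][1] := 4)
  R3 -= 3*R1 → (0, 0, 3, -4)  (L[3][1] := 3)
[col 2] pivot -1
  R3 -= -3*R2 → (0, 0, 0, -1)  (L[3][2] := -3)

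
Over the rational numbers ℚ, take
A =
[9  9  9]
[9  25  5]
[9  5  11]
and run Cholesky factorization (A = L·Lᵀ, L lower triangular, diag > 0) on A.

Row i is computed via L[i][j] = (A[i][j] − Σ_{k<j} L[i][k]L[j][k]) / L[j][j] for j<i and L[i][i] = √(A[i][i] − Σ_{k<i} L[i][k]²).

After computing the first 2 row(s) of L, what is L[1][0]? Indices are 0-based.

Step 1: L[0][0] = √(9) = 3.
  L[1][0] = (9) / L[0][0] = 3.
Step 2: L[1][1] = √(16) = 4.

L[1][0] = 3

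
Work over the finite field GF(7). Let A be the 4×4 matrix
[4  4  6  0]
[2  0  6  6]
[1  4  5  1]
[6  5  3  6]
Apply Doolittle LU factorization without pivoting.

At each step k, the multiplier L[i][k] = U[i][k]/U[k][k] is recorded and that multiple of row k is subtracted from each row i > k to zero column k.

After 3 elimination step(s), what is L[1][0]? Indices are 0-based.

L[1][0] = 4

Step 1: pivot at (0,0) is 4.
  row1 ← row1 − (4)·row0  ⇒  L[1][0]=4, U row1=(0, 5, 3, 6)
  row2 ← row2 − (2)·row0  ⇒  L[2][0]=2, U row2=(0, 3, 0, 1)
  row3 ← row3 − (5)·row0  ⇒  L[3][0]=5, U row3=(0, 6, 1, 6)
Step 2: pivot at (1,1) is 5.
  row2 ← row2 − (2)·row1  ⇒  L[2][1]=2, U row2=(0, 0, 1, 3)
  row3 ← row3 − (4)·row1  ⇒  L[3][1]=4, U row3=(0, 0, 3, 3)
Step 3: pivot at (2,2) is 1.
  row3 ← row3 − (3)·row2  ⇒  L[3][2]=3, U row3=(0, 0, 0, 1)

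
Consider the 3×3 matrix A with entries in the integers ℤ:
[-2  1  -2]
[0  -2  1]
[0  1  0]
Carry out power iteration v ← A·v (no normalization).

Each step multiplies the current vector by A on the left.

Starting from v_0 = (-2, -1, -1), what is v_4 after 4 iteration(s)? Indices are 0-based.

v_4 = (-5, -17, 7)

v_0 = (-2, -1, -1).
v_1 = A·v_0 = (5, 1, -1).
v_2 = A·v_1 = (-7, -3, 1).
v_3 = A·v_2 = (9, 7, -3).
v_4 = A·v_3 = (-5, -17, 7).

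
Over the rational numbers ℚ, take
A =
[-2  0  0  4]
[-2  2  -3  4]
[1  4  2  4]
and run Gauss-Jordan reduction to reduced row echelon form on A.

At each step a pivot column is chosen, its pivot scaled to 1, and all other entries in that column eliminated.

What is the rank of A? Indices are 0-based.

pivot(0,0)=-2: scale R0 → (1, 0, 0, -2)
  clear (1,0): R1 −= (-2)R0 → (0, 2, -3, 0)
  clear (2,0): R2 −= (1)R0 → (0, 4, 2, 6)
pivot(1,1)=2: scale R1 → (0, 1, -3/2, 0)
  clear (2,1): R2 −= (4)R1 → (0, 0, 8, 6)
pivot(2,2)=8: scale R2 → (0, 0, 1, 3/4)
  clear (1,2): R1 −= (-3/2)R2 → (0, 1, 0, 9/8)

rank = 3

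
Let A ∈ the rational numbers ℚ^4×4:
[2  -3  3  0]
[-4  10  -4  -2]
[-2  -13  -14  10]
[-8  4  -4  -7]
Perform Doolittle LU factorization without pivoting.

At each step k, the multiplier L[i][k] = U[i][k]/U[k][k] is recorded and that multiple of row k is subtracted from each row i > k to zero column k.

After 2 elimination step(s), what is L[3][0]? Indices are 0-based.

k=0: U[0][0]=2
  eliminate (1,0): mult=-2, new row 1: (0, 4, 2, -2); set L[1][0]=-2
  eliminate (2,0): mult=-1, new row 2: (0, -16, -11, 10); set L[2][0]=-1
  eliminate (3,0): mult=-4, new row 3: (0, -8, 8, -7); set L[3][0]=-4
k=1: U[1][1]=4
  eliminate (2,1): mult=-4, new row 2: (0, 0, -3, 2); set L[2][1]=-4
  eliminate (3,1): mult=-2, new row 3: (0, 0, 12, -11); set L[3][1]=-2

L[3][0] = -4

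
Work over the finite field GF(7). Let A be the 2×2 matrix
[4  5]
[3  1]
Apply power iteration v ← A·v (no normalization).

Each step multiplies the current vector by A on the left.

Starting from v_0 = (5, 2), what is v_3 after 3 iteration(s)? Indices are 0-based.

v_3 = (4, 1)

v_0 = (5, 2).
v_1 = A·v_0 = (2, 3).
v_2 = A·v_1 = (2, 2).
v_3 = A·v_2 = (4, 1).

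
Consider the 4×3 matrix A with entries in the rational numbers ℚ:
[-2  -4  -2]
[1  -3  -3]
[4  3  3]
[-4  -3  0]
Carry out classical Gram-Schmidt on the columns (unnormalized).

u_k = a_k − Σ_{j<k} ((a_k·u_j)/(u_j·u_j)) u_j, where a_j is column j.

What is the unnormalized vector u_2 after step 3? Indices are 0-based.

u_2 = (3/5, -2/5, 17/10, 13/10)

Step 1: u_0 = a_0 = (-2, 1, 4, -4).
Step 2: u_1 = a_1 − (29/37)·u_0 = (-90/37, -140/37, -5/37, 5/37).
Step 3: u_2 = a_2 − (13/37)·u_0 − (39/50)·u_1 = (3/5, -2/5, 17/10, 13/10).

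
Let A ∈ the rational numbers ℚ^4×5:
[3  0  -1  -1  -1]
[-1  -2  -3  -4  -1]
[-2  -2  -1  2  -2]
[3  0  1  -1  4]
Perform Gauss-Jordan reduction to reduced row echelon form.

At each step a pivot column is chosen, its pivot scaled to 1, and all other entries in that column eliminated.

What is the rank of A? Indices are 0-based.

pivot(0,0)=3: scale R0 → (1, 0, -1/3, -1/3, -1/3)
  clear (1,0): R1 −= (-1)R0 → (0, -2, -10/3, -13/3, -4/3)
  clear (2,0): R2 −= (-2)R0 → (0, -2, -5/3, 4/3, -8/3)
  clear (3,0): R3 −= (3)R0 → (0, 0, 2, 0, 5)
pivot(1,1)=-2: scale R1 → (0, 1, 5/3, 13/6, 2/3)
  clear (2,1): R2 −= (-2)R1 → (0, 0, 5/3, 17/3, -4/3)
pivot(2,2)=5/3: scale R2 → (0, 0, 1, 17/5, -4/5)
  clear (0,2): R0 −= (-1/3)R2 → (1, 0, 0, 4/5, -3/5)
  clear (1,2): R1 −= (5/3)R2 → (0, 1, 0, -7/2, 2)
  clear (3,2): R3 −= (2)R2 → (0, 0, 0, -34/5, 33/5)
pivot(3,3)=-34/5: scale R3 → (0, 0, 0, 1, -33/34)
  clear (0,3): R0 −= (4/5)R3 → (1, 0, 0, 0, 3/17)
  clear (1,3): R1 −= (-7/2)R3 → (0, 1, 0, 0, -95/68)
  clear (2,3): R2 −= (17/5)R3 → (0, 0, 1, 0, 5/2)

rank = 4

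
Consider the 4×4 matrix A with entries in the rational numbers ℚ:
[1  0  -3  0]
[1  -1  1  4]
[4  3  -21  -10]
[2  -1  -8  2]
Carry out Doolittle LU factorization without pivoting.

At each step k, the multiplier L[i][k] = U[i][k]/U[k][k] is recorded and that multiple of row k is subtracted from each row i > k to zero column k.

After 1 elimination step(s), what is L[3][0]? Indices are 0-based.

L[3][0] = 2

k=0: U[0][0]=1
  eliminate (1,0): mult=1, new row 1: (0, -1, 4, 4); set L[1][0]=1
  eliminate (2,0): mult=4, new row 2: (0, 3, -9, -10); set L[2][0]=4
  eliminate (3,0): mult=2, new row 3: (0, -1, -2, 2); set L[3][0]=2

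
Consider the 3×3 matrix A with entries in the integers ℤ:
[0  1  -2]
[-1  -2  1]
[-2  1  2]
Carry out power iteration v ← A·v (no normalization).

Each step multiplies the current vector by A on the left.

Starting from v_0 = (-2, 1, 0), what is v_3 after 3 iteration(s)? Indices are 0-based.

v_3 = (-12, 10, 40)

v_0 = (-2, 1, 0).
v_1 = A·v_0 = (1, 0, 5).
v_2 = A·v_1 = (-10, 4, 8).
v_3 = A·v_2 = (-12, 10, 40).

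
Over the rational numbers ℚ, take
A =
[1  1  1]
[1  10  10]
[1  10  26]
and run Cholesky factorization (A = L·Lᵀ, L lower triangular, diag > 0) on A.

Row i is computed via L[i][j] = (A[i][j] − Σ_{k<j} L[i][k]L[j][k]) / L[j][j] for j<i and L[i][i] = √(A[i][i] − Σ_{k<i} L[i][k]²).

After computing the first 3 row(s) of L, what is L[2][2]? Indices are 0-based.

L[2][2] = 4

Step 1: L[0][0] = √(1) = 1.
  L[1][0] = (1) / L[0][0] = 1.
Step 2: L[1][1] = √(9) = 3.
  L[2][0] = (1) / L[0][0] = 1.
  L[2][1] = (9) / L[1][1] = 3.
Step 3: L[2][2] = √(16) = 4.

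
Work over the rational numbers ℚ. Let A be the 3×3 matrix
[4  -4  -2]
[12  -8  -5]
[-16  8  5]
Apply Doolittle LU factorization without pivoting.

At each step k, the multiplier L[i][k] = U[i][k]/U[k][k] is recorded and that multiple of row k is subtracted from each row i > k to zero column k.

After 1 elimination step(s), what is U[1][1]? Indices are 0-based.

Step 1: pivot at (0,0) is 4.
  row1 ← row1 − (3)·row0  ⇒  L[1][0]=3, U row1=(0, 4, 1)
  row2 ← row2 − (-4)·row0  ⇒  L[2][0]=-4, U row2=(0, -8, -3)

U[1][1] = 4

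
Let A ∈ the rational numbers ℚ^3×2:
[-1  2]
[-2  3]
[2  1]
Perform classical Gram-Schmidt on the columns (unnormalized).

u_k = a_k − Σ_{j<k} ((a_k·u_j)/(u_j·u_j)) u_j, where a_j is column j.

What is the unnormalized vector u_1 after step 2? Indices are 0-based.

Step 1: u_0 = a_0 = (-1, -2, 2).
Step 2: u_1 = a_1 − (-2/3)·u_0 = (4/3, 5/3, 7/3).

u_1 = (4/3, 5/3, 7/3)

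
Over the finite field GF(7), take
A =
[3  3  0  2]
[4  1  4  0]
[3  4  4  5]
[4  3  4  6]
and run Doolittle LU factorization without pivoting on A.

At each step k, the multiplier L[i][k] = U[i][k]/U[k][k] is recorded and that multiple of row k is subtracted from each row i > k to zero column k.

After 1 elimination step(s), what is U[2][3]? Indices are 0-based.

U[2][3] = 3

k=0: U[0][0]=3
  eliminate (1,0): mult=6, new row 1: (0, 4, 4, 2); set L[1][0]=6
  eliminate (2,0): mult=1, new row 2: (0, 1, 4, 3); set L[2][0]=1
  eliminate (3,0): mult=6, new row 3: (0, 6, 4, 1); set L[3][0]=6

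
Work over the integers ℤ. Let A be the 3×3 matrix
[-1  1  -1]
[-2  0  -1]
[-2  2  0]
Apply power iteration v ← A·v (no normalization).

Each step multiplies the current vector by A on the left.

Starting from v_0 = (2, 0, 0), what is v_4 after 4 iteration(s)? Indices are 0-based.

v_0 = (2, 0, 0).
v_1 = A·v_0 = (-2, -4, -4).
v_2 = A·v_1 = (2, 8, -4).
v_3 = A·v_2 = (10, 0, 12).
v_4 = A·v_3 = (-22, -32, -20).

v_4 = (-22, -32, -20)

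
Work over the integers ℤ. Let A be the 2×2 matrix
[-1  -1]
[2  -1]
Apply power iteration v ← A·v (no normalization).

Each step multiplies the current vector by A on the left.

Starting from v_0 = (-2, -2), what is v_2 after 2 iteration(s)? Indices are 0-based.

v_0 = (-2, -2).
v_1 = A·v_0 = (4, -2).
v_2 = A·v_1 = (-2, 10).

v_2 = (-2, 10)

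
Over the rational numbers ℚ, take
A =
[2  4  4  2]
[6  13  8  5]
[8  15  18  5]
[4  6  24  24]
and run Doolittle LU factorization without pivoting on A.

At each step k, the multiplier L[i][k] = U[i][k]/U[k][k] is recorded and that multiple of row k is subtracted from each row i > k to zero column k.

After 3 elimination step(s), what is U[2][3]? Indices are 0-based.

U[2][3] = -4

[col 0] pivot 2
  R1 -= 3*R0 → (0, 1, -4, -1)  (L[1][0] := 3)
  R2 -= 4*R0 → (0, -1, 2, -3)  (L[2][0] := 4)
  R3 -= 2*R0 → (0, -2, 16, 20)  (L[3][0] := 2)
[col 1] pivot 1
  R2 -= -1*R1 → (0, 0, -2, -4)  (L[2][1] := -1)
  R3 -= -2*R1 → (0, 0, 8, 18)  (L[3][1] := -2)
[col 2] pivot -2
  R3 -= -4*R2 → (0, 0, 0, 2)  (L[3][2] := -4)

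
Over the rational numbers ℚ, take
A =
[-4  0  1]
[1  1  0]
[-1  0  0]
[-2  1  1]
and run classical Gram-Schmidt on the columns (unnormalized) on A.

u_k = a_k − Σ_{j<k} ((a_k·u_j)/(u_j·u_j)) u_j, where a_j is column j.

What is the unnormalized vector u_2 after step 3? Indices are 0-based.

Step 1: u_0 = a_0 = (-4, 1, -1, -2).
Step 2: u_1 = a_1 − (-1/22)·u_0 = (-2/11, 23/22, -1/22, 10/11).
Step 3: u_2 = a_2 − (-3/11)·u_0 − (16/43)·u_1 = (-1/43, -5/43, -11/43, 5/43).

u_2 = (-1/43, -5/43, -11/43, 5/43)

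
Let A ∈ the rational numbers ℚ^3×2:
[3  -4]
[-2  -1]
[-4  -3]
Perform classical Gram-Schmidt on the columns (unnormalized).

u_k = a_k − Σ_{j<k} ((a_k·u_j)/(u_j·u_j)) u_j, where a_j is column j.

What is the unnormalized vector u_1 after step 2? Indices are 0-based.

Step 1: u_0 = a_0 = (3, -2, -4).
Step 2: u_1 = a_1 − (2/29)·u_0 = (-122/29, -25/29, -79/29).

u_1 = (-122/29, -25/29, -79/29)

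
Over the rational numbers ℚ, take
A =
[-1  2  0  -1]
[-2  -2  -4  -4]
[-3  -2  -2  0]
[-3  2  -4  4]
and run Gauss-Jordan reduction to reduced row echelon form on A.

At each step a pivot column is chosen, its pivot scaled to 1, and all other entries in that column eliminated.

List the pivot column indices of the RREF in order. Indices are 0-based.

pivot columns: 0, 1, 2, 3

pivot(0,0)=-1: scale R0 → (1, -2, 0, 1)
  clear (1,0): R1 −= (-2)R0 → (0, -6, -4, -2)
  clear (2,0): R2 −= (-3)R0 → (0, -8, -2, 3)
  clear (3,0): R3 −= (-3)R0 → (0, -4, -4, 7)
pivot(1,1)=-6: scale R1 → (0, 1, 2/3, 1/3)
  clear (0,1): R0 −= (-2)R1 → (1, 0, 4/3, 5/3)
  clear (2,1): R2 −= (-8)R1 → (0, 0, 10/3, 17/3)
  clear (3,1): R3 −= (-4)R1 → (0, 0, -4/3, 25/3)
pivot(2,2)=10/3: scale R2 → (0, 0, 1, 17/10)
  clear (0,2): R0 −= (4/3)R2 → (1, 0, 0, -3/5)
  clear (1,2): R1 −= (2/3)R2 → (0, 1, 0, -4/5)
  clear (3,2): R3 −= (-4/3)R2 → (0, 0, 0, 53/5)
pivot(3,3)=53/5: scale R3 → (0, 0, 0, 1)
  clear (0,3): R0 −= (-3/5)R3 → (1, 0, 0, 0)
  clear (1,3): R1 −= (-4/5)R3 → (0, 1, 0, 0)
  clear (2,3): R2 −= (17/10)R3 → (0, 0, 1, 0)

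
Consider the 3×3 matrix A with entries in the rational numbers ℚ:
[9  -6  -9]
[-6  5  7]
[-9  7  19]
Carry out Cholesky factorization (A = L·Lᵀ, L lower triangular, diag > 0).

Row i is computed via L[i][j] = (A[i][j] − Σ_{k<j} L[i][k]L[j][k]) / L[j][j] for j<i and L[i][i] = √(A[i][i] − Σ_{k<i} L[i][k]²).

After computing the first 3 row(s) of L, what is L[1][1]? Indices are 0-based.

L[1][1] = 1

Step 1: L[0][0] = √(9) = 3.
  L[1][0] = (-6) / L[0][0] = -2.
Step 2: L[1][1] = √(1) = 1.
  L[2][0] = (-9) / L[0][0] = -3.
  L[2][1] = (1) / L[1][1] = 1.
Step 3: L[2][2] = √(9) = 3.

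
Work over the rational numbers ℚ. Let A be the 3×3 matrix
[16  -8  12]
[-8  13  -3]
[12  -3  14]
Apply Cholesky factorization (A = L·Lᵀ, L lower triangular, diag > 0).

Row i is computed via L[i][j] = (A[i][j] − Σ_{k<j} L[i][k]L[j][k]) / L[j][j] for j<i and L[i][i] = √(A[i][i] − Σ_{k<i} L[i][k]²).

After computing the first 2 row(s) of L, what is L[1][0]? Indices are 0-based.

Step 1: L[0][0] = √(16) = 4.
  L[1][0] = (-8) / L[0][0] = -2.
Step 2: L[1][1] = √(9) = 3.

L[1][0] = -2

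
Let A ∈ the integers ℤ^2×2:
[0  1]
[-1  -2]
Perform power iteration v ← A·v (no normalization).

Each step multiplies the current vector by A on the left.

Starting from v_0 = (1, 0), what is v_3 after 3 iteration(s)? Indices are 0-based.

v_0 = (1, 0).
v_1 = A·v_0 = (0, -1).
v_2 = A·v_1 = (-1, 2).
v_3 = A·v_2 = (2, -3).

v_3 = (2, -3)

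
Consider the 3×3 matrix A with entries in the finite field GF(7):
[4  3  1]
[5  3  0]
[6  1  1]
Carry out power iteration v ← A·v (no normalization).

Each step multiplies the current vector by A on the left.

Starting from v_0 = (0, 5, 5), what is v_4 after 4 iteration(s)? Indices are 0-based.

v_4 = (6, 5, 5)

v_0 = (0, 5, 5).
v_1 = A·v_0 = (6, 1, 3).
v_2 = A·v_1 = (2, 5, 5).
v_3 = A·v_2 = (0, 4, 1).
v_4 = A·v_3 = (6, 5, 5).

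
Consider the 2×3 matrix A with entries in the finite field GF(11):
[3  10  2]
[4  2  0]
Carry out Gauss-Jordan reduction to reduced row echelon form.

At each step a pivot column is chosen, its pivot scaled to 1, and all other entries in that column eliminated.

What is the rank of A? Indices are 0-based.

rank = 2

[1] R0 /= 3  ⇒  (1, 7, 8)
     R1 -= 4·R0  ⇒  (0, 7, 1)
[2] R1 /= 7  ⇒  (0, 1, 8)
     R0 -= 7·R1  ⇒  (1, 0, 7)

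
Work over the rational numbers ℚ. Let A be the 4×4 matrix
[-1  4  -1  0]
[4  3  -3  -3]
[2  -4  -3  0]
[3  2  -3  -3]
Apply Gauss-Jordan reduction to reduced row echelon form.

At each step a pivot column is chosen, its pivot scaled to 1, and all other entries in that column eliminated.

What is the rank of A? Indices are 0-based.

step 1: normalize row 0 (÷-1) = (1, -4, 1, 0)
  row 1: subtract 4×row0 = (0, 19, -7, -3)
  row 2: subtract 2×row0 = (0, 4, -5, 0)
  row 3: subtract 3×row0 = (0, 14, -6, -3)
step 2: normalize row 1 (÷19) = (0, 1, -7/19, -3/19)
  row 0: subtract -4×row1 = (1, 0, -9/19, -12/19)
  row 2: subtract 4×row1 = (0, 0, -67/19, 12/19)
  row 3: subtract 14×row1 = (0, 0, -16/19, -15/19)
step 3: normalize row 2 (÷-67/19) = (0, 0, 1, -12/67)
  row 0: subtract -9/19×row2 = (1, 0, 0, -48/67)
  row 1: subtract -7/19×row2 = (0, 1, 0, -15/67)
  row 3: subtract -16/19×row2 = (0, 0, 0, -63/67)
step 4: normalize row 3 (÷-63/67) = (0, 0, 0, 1)
  row 0: subtract -48/67×row3 = (1, 0, 0, 0)
  row 1: subtract -15/67×row3 = (0, 1, 0, 0)
  row 2: subtract -12/67×row3 = (0, 0, 1, 0)

rank = 4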